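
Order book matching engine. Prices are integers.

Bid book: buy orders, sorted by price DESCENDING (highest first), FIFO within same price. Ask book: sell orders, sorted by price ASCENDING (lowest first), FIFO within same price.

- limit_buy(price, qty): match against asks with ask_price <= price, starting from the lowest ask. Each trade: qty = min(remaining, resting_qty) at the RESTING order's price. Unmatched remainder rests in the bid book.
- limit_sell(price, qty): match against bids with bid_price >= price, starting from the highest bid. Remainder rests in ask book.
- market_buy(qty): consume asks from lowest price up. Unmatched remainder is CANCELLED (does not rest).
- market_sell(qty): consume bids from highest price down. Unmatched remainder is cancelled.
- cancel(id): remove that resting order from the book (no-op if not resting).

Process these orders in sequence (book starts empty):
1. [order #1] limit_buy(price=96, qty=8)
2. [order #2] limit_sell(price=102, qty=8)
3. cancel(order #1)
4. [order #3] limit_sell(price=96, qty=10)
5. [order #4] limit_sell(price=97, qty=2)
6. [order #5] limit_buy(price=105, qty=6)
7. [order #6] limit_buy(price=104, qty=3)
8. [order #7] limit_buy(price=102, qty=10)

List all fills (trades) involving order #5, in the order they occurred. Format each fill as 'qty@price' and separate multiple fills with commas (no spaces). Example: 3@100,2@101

After op 1 [order #1] limit_buy(price=96, qty=8): fills=none; bids=[#1:8@96] asks=[-]
After op 2 [order #2] limit_sell(price=102, qty=8): fills=none; bids=[#1:8@96] asks=[#2:8@102]
After op 3 cancel(order #1): fills=none; bids=[-] asks=[#2:8@102]
After op 4 [order #3] limit_sell(price=96, qty=10): fills=none; bids=[-] asks=[#3:10@96 #2:8@102]
After op 5 [order #4] limit_sell(price=97, qty=2): fills=none; bids=[-] asks=[#3:10@96 #4:2@97 #2:8@102]
After op 6 [order #5] limit_buy(price=105, qty=6): fills=#5x#3:6@96; bids=[-] asks=[#3:4@96 #4:2@97 #2:8@102]
After op 7 [order #6] limit_buy(price=104, qty=3): fills=#6x#3:3@96; bids=[-] asks=[#3:1@96 #4:2@97 #2:8@102]
After op 8 [order #7] limit_buy(price=102, qty=10): fills=#7x#3:1@96 #7x#4:2@97 #7x#2:7@102; bids=[-] asks=[#2:1@102]

Answer: 6@96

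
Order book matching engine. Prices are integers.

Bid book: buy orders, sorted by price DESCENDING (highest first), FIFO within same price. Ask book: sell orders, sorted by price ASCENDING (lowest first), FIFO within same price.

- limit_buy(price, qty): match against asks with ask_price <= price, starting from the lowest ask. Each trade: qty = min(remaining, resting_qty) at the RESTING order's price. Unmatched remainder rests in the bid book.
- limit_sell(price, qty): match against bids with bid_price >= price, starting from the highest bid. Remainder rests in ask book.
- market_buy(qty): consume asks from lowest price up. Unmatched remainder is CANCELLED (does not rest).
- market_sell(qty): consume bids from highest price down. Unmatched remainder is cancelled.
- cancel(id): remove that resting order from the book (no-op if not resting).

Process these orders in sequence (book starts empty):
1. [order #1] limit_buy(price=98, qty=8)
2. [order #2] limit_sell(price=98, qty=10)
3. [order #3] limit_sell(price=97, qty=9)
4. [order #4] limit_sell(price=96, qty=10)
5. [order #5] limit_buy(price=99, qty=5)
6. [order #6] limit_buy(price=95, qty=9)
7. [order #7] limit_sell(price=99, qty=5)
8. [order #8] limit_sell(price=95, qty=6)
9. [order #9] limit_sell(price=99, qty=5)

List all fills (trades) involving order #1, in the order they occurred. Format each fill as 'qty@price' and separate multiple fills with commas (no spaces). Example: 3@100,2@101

After op 1 [order #1] limit_buy(price=98, qty=8): fills=none; bids=[#1:8@98] asks=[-]
After op 2 [order #2] limit_sell(price=98, qty=10): fills=#1x#2:8@98; bids=[-] asks=[#2:2@98]
After op 3 [order #3] limit_sell(price=97, qty=9): fills=none; bids=[-] asks=[#3:9@97 #2:2@98]
After op 4 [order #4] limit_sell(price=96, qty=10): fills=none; bids=[-] asks=[#4:10@96 #3:9@97 #2:2@98]
After op 5 [order #5] limit_buy(price=99, qty=5): fills=#5x#4:5@96; bids=[-] asks=[#4:5@96 #3:9@97 #2:2@98]
After op 6 [order #6] limit_buy(price=95, qty=9): fills=none; bids=[#6:9@95] asks=[#4:5@96 #3:9@97 #2:2@98]
After op 7 [order #7] limit_sell(price=99, qty=5): fills=none; bids=[#6:9@95] asks=[#4:5@96 #3:9@97 #2:2@98 #7:5@99]
After op 8 [order #8] limit_sell(price=95, qty=6): fills=#6x#8:6@95; bids=[#6:3@95] asks=[#4:5@96 #3:9@97 #2:2@98 #7:5@99]
After op 9 [order #9] limit_sell(price=99, qty=5): fills=none; bids=[#6:3@95] asks=[#4:5@96 #3:9@97 #2:2@98 #7:5@99 #9:5@99]

Answer: 8@98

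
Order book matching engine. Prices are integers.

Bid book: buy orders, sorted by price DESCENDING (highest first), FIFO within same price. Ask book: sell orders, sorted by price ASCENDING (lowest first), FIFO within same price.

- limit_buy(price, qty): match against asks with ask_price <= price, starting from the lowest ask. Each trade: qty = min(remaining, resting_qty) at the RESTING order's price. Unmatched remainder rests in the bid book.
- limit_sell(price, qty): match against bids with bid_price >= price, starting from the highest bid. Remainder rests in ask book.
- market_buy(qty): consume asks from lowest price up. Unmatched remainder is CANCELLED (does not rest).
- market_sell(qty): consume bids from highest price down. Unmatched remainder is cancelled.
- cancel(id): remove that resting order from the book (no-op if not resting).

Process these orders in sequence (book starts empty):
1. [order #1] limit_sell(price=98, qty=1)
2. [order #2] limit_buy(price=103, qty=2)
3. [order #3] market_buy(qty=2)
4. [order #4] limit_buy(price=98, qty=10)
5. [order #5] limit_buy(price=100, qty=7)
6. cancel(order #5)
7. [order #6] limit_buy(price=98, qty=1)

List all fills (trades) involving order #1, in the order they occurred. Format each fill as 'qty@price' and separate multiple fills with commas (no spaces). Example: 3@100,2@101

Answer: 1@98

Derivation:
After op 1 [order #1] limit_sell(price=98, qty=1): fills=none; bids=[-] asks=[#1:1@98]
After op 2 [order #2] limit_buy(price=103, qty=2): fills=#2x#1:1@98; bids=[#2:1@103] asks=[-]
After op 3 [order #3] market_buy(qty=2): fills=none; bids=[#2:1@103] asks=[-]
After op 4 [order #4] limit_buy(price=98, qty=10): fills=none; bids=[#2:1@103 #4:10@98] asks=[-]
After op 5 [order #5] limit_buy(price=100, qty=7): fills=none; bids=[#2:1@103 #5:7@100 #4:10@98] asks=[-]
After op 6 cancel(order #5): fills=none; bids=[#2:1@103 #4:10@98] asks=[-]
After op 7 [order #6] limit_buy(price=98, qty=1): fills=none; bids=[#2:1@103 #4:10@98 #6:1@98] asks=[-]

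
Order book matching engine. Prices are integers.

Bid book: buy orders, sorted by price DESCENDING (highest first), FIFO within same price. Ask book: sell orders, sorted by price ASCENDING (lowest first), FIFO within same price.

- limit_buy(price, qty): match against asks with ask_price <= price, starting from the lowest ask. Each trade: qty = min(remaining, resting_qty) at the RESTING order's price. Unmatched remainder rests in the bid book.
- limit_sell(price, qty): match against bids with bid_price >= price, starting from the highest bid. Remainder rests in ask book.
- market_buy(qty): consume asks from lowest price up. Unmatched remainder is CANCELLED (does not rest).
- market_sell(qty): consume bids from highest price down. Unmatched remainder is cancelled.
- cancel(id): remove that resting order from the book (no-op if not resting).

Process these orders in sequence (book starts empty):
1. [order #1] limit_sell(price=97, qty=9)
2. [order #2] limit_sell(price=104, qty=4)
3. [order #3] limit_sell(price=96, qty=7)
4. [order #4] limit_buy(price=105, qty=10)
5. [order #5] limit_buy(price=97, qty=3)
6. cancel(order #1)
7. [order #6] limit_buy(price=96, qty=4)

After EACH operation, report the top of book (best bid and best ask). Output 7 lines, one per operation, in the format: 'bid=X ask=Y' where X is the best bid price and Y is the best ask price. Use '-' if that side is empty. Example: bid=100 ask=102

Answer: bid=- ask=97
bid=- ask=97
bid=- ask=96
bid=- ask=97
bid=- ask=97
bid=- ask=104
bid=96 ask=104

Derivation:
After op 1 [order #1] limit_sell(price=97, qty=9): fills=none; bids=[-] asks=[#1:9@97]
After op 2 [order #2] limit_sell(price=104, qty=4): fills=none; bids=[-] asks=[#1:9@97 #2:4@104]
After op 3 [order #3] limit_sell(price=96, qty=7): fills=none; bids=[-] asks=[#3:7@96 #1:9@97 #2:4@104]
After op 4 [order #4] limit_buy(price=105, qty=10): fills=#4x#3:7@96 #4x#1:3@97; bids=[-] asks=[#1:6@97 #2:4@104]
After op 5 [order #5] limit_buy(price=97, qty=3): fills=#5x#1:3@97; bids=[-] asks=[#1:3@97 #2:4@104]
After op 6 cancel(order #1): fills=none; bids=[-] asks=[#2:4@104]
After op 7 [order #6] limit_buy(price=96, qty=4): fills=none; bids=[#6:4@96] asks=[#2:4@104]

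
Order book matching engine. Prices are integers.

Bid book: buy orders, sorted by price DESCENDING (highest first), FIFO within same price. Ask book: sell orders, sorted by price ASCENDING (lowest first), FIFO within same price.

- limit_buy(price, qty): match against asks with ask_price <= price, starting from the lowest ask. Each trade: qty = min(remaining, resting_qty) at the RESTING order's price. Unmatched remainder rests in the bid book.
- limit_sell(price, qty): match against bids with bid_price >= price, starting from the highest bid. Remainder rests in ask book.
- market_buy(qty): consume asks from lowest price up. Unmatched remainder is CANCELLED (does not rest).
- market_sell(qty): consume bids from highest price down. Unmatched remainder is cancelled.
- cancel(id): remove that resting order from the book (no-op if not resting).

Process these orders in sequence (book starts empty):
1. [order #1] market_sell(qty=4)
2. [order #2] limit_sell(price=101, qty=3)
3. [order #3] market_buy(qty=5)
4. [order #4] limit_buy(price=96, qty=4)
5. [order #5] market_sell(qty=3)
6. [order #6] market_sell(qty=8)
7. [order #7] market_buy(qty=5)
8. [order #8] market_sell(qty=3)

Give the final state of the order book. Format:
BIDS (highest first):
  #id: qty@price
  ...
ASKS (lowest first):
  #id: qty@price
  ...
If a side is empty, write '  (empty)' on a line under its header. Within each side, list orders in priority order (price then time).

After op 1 [order #1] market_sell(qty=4): fills=none; bids=[-] asks=[-]
After op 2 [order #2] limit_sell(price=101, qty=3): fills=none; bids=[-] asks=[#2:3@101]
After op 3 [order #3] market_buy(qty=5): fills=#3x#2:3@101; bids=[-] asks=[-]
After op 4 [order #4] limit_buy(price=96, qty=4): fills=none; bids=[#4:4@96] asks=[-]
After op 5 [order #5] market_sell(qty=3): fills=#4x#5:3@96; bids=[#4:1@96] asks=[-]
After op 6 [order #6] market_sell(qty=8): fills=#4x#6:1@96; bids=[-] asks=[-]
After op 7 [order #7] market_buy(qty=5): fills=none; bids=[-] asks=[-]
After op 8 [order #8] market_sell(qty=3): fills=none; bids=[-] asks=[-]

Answer: BIDS (highest first):
  (empty)
ASKS (lowest first):
  (empty)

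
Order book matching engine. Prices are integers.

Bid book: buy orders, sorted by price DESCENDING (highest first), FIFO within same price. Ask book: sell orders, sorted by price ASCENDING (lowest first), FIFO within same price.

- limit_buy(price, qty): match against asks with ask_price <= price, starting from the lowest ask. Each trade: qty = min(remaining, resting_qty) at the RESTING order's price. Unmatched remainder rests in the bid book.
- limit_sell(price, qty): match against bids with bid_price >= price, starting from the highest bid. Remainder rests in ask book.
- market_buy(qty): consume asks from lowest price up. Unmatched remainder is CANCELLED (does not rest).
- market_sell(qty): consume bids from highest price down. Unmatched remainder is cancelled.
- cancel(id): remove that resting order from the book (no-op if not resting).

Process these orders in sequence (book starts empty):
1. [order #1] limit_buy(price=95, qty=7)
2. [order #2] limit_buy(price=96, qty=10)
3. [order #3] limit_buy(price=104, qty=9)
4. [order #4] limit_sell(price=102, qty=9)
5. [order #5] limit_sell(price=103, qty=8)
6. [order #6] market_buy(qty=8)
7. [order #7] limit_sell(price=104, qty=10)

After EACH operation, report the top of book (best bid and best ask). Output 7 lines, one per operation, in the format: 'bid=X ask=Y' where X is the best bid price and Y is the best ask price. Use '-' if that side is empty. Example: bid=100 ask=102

Answer: bid=95 ask=-
bid=96 ask=-
bid=104 ask=-
bid=96 ask=-
bid=96 ask=103
bid=96 ask=-
bid=96 ask=104

Derivation:
After op 1 [order #1] limit_buy(price=95, qty=7): fills=none; bids=[#1:7@95] asks=[-]
After op 2 [order #2] limit_buy(price=96, qty=10): fills=none; bids=[#2:10@96 #1:7@95] asks=[-]
After op 3 [order #3] limit_buy(price=104, qty=9): fills=none; bids=[#3:9@104 #2:10@96 #1:7@95] asks=[-]
After op 4 [order #4] limit_sell(price=102, qty=9): fills=#3x#4:9@104; bids=[#2:10@96 #1:7@95] asks=[-]
After op 5 [order #5] limit_sell(price=103, qty=8): fills=none; bids=[#2:10@96 #1:7@95] asks=[#5:8@103]
After op 6 [order #6] market_buy(qty=8): fills=#6x#5:8@103; bids=[#2:10@96 #1:7@95] asks=[-]
After op 7 [order #7] limit_sell(price=104, qty=10): fills=none; bids=[#2:10@96 #1:7@95] asks=[#7:10@104]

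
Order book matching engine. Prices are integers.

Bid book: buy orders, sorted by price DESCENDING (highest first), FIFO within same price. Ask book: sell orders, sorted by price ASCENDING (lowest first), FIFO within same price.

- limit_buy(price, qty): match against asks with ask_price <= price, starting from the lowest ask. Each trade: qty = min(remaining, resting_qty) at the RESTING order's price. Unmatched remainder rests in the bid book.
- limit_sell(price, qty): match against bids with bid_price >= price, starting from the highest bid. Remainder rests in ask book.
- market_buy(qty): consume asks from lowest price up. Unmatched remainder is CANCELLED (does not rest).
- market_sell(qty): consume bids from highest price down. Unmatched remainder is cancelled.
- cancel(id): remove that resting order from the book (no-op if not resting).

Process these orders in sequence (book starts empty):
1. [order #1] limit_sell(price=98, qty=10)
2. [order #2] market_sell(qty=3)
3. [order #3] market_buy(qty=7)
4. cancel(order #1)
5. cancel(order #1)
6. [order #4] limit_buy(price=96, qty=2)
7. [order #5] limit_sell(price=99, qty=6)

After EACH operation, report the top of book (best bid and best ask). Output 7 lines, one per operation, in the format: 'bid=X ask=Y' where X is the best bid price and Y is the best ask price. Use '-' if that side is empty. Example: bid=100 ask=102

After op 1 [order #1] limit_sell(price=98, qty=10): fills=none; bids=[-] asks=[#1:10@98]
After op 2 [order #2] market_sell(qty=3): fills=none; bids=[-] asks=[#1:10@98]
After op 3 [order #3] market_buy(qty=7): fills=#3x#1:7@98; bids=[-] asks=[#1:3@98]
After op 4 cancel(order #1): fills=none; bids=[-] asks=[-]
After op 5 cancel(order #1): fills=none; bids=[-] asks=[-]
After op 6 [order #4] limit_buy(price=96, qty=2): fills=none; bids=[#4:2@96] asks=[-]
After op 7 [order #5] limit_sell(price=99, qty=6): fills=none; bids=[#4:2@96] asks=[#5:6@99]

Answer: bid=- ask=98
bid=- ask=98
bid=- ask=98
bid=- ask=-
bid=- ask=-
bid=96 ask=-
bid=96 ask=99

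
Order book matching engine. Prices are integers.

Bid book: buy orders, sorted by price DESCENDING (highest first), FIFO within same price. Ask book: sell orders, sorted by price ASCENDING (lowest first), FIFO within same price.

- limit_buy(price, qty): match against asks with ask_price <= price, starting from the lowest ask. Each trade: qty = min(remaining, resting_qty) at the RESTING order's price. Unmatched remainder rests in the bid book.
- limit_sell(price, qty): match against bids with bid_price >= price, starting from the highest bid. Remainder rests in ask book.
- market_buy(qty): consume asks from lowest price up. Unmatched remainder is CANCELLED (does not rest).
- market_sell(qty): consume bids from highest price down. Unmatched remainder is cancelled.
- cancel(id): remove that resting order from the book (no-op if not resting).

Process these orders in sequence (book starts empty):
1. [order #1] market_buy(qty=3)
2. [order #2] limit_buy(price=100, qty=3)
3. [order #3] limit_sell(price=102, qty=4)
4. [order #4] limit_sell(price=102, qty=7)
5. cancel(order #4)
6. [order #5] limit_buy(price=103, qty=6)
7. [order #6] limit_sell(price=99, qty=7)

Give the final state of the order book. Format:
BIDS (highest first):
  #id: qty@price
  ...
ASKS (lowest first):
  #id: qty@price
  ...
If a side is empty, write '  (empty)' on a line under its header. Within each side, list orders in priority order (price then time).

Answer: BIDS (highest first):
  (empty)
ASKS (lowest first):
  #6: 2@99

Derivation:
After op 1 [order #1] market_buy(qty=3): fills=none; bids=[-] asks=[-]
After op 2 [order #2] limit_buy(price=100, qty=3): fills=none; bids=[#2:3@100] asks=[-]
After op 3 [order #3] limit_sell(price=102, qty=4): fills=none; bids=[#2:3@100] asks=[#3:4@102]
After op 4 [order #4] limit_sell(price=102, qty=7): fills=none; bids=[#2:3@100] asks=[#3:4@102 #4:7@102]
After op 5 cancel(order #4): fills=none; bids=[#2:3@100] asks=[#3:4@102]
After op 6 [order #5] limit_buy(price=103, qty=6): fills=#5x#3:4@102; bids=[#5:2@103 #2:3@100] asks=[-]
After op 7 [order #6] limit_sell(price=99, qty=7): fills=#5x#6:2@103 #2x#6:3@100; bids=[-] asks=[#6:2@99]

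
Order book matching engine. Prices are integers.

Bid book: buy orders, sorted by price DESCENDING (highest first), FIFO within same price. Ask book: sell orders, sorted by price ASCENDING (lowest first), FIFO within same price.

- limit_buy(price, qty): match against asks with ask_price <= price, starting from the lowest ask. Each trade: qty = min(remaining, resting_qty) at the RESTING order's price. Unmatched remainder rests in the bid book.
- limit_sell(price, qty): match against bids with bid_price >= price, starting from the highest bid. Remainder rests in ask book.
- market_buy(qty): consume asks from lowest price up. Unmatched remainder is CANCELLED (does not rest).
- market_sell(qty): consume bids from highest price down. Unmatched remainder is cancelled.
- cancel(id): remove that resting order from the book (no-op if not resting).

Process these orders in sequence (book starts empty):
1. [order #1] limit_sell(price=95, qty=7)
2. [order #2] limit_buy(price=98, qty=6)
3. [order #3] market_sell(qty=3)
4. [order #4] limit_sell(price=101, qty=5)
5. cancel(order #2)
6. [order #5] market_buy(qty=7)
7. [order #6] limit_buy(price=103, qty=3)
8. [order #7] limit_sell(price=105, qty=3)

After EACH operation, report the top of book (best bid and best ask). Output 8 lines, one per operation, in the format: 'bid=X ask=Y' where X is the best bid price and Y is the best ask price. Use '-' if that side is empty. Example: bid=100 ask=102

After op 1 [order #1] limit_sell(price=95, qty=7): fills=none; bids=[-] asks=[#1:7@95]
After op 2 [order #2] limit_buy(price=98, qty=6): fills=#2x#1:6@95; bids=[-] asks=[#1:1@95]
After op 3 [order #3] market_sell(qty=3): fills=none; bids=[-] asks=[#1:1@95]
After op 4 [order #4] limit_sell(price=101, qty=5): fills=none; bids=[-] asks=[#1:1@95 #4:5@101]
After op 5 cancel(order #2): fills=none; bids=[-] asks=[#1:1@95 #4:5@101]
After op 6 [order #5] market_buy(qty=7): fills=#5x#1:1@95 #5x#4:5@101; bids=[-] asks=[-]
After op 7 [order #6] limit_buy(price=103, qty=3): fills=none; bids=[#6:3@103] asks=[-]
After op 8 [order #7] limit_sell(price=105, qty=3): fills=none; bids=[#6:3@103] asks=[#7:3@105]

Answer: bid=- ask=95
bid=- ask=95
bid=- ask=95
bid=- ask=95
bid=- ask=95
bid=- ask=-
bid=103 ask=-
bid=103 ask=105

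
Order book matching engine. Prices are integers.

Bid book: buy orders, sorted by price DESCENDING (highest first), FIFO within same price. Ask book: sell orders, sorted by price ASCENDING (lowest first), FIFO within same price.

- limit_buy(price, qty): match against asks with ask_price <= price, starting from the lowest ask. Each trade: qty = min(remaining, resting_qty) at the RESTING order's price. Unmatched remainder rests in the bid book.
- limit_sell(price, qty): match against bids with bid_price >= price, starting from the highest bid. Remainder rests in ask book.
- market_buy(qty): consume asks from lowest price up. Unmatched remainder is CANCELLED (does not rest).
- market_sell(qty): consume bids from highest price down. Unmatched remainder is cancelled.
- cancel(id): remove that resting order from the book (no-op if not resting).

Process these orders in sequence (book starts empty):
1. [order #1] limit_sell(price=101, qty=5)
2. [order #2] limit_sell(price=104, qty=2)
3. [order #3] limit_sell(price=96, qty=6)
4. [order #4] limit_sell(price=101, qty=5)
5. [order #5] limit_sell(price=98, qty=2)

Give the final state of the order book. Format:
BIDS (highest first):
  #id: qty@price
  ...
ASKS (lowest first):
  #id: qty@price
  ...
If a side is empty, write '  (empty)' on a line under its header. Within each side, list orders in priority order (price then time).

After op 1 [order #1] limit_sell(price=101, qty=5): fills=none; bids=[-] asks=[#1:5@101]
After op 2 [order #2] limit_sell(price=104, qty=2): fills=none; bids=[-] asks=[#1:5@101 #2:2@104]
After op 3 [order #3] limit_sell(price=96, qty=6): fills=none; bids=[-] asks=[#3:6@96 #1:5@101 #2:2@104]
After op 4 [order #4] limit_sell(price=101, qty=5): fills=none; bids=[-] asks=[#3:6@96 #1:5@101 #4:5@101 #2:2@104]
After op 5 [order #5] limit_sell(price=98, qty=2): fills=none; bids=[-] asks=[#3:6@96 #5:2@98 #1:5@101 #4:5@101 #2:2@104]

Answer: BIDS (highest first):
  (empty)
ASKS (lowest first):
  #3: 6@96
  #5: 2@98
  #1: 5@101
  #4: 5@101
  #2: 2@104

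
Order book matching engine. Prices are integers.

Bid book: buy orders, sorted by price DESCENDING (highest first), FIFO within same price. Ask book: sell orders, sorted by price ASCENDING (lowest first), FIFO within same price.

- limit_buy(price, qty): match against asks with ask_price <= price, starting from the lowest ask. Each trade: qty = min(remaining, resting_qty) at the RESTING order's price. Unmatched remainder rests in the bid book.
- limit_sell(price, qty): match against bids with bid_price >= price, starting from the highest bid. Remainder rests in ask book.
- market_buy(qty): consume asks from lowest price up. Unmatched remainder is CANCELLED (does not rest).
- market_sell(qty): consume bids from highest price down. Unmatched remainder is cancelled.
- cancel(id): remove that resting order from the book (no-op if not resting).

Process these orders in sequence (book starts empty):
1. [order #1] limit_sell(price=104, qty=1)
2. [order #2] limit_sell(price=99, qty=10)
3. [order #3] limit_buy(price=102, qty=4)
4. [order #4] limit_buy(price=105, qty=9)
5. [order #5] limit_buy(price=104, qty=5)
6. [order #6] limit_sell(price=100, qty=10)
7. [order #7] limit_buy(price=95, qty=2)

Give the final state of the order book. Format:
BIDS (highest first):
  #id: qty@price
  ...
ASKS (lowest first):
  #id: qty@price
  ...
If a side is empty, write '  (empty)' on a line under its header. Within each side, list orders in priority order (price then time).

After op 1 [order #1] limit_sell(price=104, qty=1): fills=none; bids=[-] asks=[#1:1@104]
After op 2 [order #2] limit_sell(price=99, qty=10): fills=none; bids=[-] asks=[#2:10@99 #1:1@104]
After op 3 [order #3] limit_buy(price=102, qty=4): fills=#3x#2:4@99; bids=[-] asks=[#2:6@99 #1:1@104]
After op 4 [order #4] limit_buy(price=105, qty=9): fills=#4x#2:6@99 #4x#1:1@104; bids=[#4:2@105] asks=[-]
After op 5 [order #5] limit_buy(price=104, qty=5): fills=none; bids=[#4:2@105 #5:5@104] asks=[-]
After op 6 [order #6] limit_sell(price=100, qty=10): fills=#4x#6:2@105 #5x#6:5@104; bids=[-] asks=[#6:3@100]
After op 7 [order #7] limit_buy(price=95, qty=2): fills=none; bids=[#7:2@95] asks=[#6:3@100]

Answer: BIDS (highest first):
  #7: 2@95
ASKS (lowest first):
  #6: 3@100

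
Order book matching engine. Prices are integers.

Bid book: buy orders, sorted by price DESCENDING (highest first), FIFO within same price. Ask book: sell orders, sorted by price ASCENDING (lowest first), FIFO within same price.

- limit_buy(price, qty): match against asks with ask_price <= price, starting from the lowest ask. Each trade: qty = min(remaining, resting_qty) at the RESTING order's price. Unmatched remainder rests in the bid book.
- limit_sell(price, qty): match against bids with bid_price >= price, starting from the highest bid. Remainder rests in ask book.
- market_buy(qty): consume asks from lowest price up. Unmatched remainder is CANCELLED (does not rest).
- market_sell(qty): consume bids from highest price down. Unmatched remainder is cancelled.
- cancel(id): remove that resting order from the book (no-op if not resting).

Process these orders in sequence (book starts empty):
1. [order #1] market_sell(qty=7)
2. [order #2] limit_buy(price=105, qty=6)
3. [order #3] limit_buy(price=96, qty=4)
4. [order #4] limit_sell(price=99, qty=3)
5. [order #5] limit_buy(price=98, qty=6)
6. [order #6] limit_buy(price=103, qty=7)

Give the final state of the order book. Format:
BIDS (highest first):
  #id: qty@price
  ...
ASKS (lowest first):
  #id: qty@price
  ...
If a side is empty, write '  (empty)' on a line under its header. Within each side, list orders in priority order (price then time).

After op 1 [order #1] market_sell(qty=7): fills=none; bids=[-] asks=[-]
After op 2 [order #2] limit_buy(price=105, qty=6): fills=none; bids=[#2:6@105] asks=[-]
After op 3 [order #3] limit_buy(price=96, qty=4): fills=none; bids=[#2:6@105 #3:4@96] asks=[-]
After op 4 [order #4] limit_sell(price=99, qty=3): fills=#2x#4:3@105; bids=[#2:3@105 #3:4@96] asks=[-]
After op 5 [order #5] limit_buy(price=98, qty=6): fills=none; bids=[#2:3@105 #5:6@98 #3:4@96] asks=[-]
After op 6 [order #6] limit_buy(price=103, qty=7): fills=none; bids=[#2:3@105 #6:7@103 #5:6@98 #3:4@96] asks=[-]

Answer: BIDS (highest first):
  #2: 3@105
  #6: 7@103
  #5: 6@98
  #3: 4@96
ASKS (lowest first):
  (empty)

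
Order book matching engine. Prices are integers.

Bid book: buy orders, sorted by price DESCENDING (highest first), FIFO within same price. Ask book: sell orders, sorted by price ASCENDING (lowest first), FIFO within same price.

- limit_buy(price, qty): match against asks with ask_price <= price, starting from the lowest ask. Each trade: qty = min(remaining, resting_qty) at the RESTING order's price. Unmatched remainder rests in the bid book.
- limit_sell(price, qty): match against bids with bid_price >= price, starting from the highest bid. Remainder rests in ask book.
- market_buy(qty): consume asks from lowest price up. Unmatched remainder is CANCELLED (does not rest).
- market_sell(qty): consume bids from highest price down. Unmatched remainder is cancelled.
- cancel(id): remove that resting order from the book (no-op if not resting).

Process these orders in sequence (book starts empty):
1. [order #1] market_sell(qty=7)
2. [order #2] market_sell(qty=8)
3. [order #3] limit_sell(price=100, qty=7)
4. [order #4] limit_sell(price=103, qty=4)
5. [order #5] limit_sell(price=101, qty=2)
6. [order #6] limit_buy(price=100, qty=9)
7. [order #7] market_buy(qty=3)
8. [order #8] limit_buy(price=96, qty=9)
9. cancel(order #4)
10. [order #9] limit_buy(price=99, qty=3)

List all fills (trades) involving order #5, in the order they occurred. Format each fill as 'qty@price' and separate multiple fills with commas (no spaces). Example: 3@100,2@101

After op 1 [order #1] market_sell(qty=7): fills=none; bids=[-] asks=[-]
After op 2 [order #2] market_sell(qty=8): fills=none; bids=[-] asks=[-]
After op 3 [order #3] limit_sell(price=100, qty=7): fills=none; bids=[-] asks=[#3:7@100]
After op 4 [order #4] limit_sell(price=103, qty=4): fills=none; bids=[-] asks=[#3:7@100 #4:4@103]
After op 5 [order #5] limit_sell(price=101, qty=2): fills=none; bids=[-] asks=[#3:7@100 #5:2@101 #4:4@103]
After op 6 [order #6] limit_buy(price=100, qty=9): fills=#6x#3:7@100; bids=[#6:2@100] asks=[#5:2@101 #4:4@103]
After op 7 [order #7] market_buy(qty=3): fills=#7x#5:2@101 #7x#4:1@103; bids=[#6:2@100] asks=[#4:3@103]
After op 8 [order #8] limit_buy(price=96, qty=9): fills=none; bids=[#6:2@100 #8:9@96] asks=[#4:3@103]
After op 9 cancel(order #4): fills=none; bids=[#6:2@100 #8:9@96] asks=[-]
After op 10 [order #9] limit_buy(price=99, qty=3): fills=none; bids=[#6:2@100 #9:3@99 #8:9@96] asks=[-]

Answer: 2@101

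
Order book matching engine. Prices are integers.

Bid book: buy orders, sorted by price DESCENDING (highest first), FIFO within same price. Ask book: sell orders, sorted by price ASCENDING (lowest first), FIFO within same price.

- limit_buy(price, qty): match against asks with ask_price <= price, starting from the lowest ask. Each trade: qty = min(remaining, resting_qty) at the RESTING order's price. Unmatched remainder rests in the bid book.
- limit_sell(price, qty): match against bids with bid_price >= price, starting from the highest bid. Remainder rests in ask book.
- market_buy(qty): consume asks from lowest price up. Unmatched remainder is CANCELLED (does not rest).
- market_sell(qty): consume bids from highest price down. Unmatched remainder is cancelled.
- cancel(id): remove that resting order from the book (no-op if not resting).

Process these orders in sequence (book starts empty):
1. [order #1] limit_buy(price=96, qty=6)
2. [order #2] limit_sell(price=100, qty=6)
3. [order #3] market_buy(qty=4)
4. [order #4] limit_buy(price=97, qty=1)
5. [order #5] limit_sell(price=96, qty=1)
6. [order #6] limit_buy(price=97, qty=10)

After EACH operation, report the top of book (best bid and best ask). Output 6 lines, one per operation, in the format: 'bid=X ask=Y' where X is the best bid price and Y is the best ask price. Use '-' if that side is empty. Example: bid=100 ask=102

After op 1 [order #1] limit_buy(price=96, qty=6): fills=none; bids=[#1:6@96] asks=[-]
After op 2 [order #2] limit_sell(price=100, qty=6): fills=none; bids=[#1:6@96] asks=[#2:6@100]
After op 3 [order #3] market_buy(qty=4): fills=#3x#2:4@100; bids=[#1:6@96] asks=[#2:2@100]
After op 4 [order #4] limit_buy(price=97, qty=1): fills=none; bids=[#4:1@97 #1:6@96] asks=[#2:2@100]
After op 5 [order #5] limit_sell(price=96, qty=1): fills=#4x#5:1@97; bids=[#1:6@96] asks=[#2:2@100]
After op 6 [order #6] limit_buy(price=97, qty=10): fills=none; bids=[#6:10@97 #1:6@96] asks=[#2:2@100]

Answer: bid=96 ask=-
bid=96 ask=100
bid=96 ask=100
bid=97 ask=100
bid=96 ask=100
bid=97 ask=100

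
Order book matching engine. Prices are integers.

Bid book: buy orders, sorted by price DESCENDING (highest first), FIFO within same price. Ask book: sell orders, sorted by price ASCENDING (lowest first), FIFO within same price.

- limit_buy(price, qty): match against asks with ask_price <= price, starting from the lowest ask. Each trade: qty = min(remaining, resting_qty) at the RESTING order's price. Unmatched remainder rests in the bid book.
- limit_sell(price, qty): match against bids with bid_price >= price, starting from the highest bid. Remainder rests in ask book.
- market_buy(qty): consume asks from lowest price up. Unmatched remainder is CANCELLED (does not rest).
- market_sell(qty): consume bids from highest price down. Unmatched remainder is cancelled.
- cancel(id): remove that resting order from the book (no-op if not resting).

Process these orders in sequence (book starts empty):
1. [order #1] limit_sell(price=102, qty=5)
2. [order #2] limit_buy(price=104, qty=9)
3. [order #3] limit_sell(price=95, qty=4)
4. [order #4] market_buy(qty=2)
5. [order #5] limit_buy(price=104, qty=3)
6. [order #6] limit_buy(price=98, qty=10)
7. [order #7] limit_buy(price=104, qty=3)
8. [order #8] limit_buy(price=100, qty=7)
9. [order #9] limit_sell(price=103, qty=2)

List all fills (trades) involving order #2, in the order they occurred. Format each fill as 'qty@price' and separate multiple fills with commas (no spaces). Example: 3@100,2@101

Answer: 5@102,4@104

Derivation:
After op 1 [order #1] limit_sell(price=102, qty=5): fills=none; bids=[-] asks=[#1:5@102]
After op 2 [order #2] limit_buy(price=104, qty=9): fills=#2x#1:5@102; bids=[#2:4@104] asks=[-]
After op 3 [order #3] limit_sell(price=95, qty=4): fills=#2x#3:4@104; bids=[-] asks=[-]
After op 4 [order #4] market_buy(qty=2): fills=none; bids=[-] asks=[-]
After op 5 [order #5] limit_buy(price=104, qty=3): fills=none; bids=[#5:3@104] asks=[-]
After op 6 [order #6] limit_buy(price=98, qty=10): fills=none; bids=[#5:3@104 #6:10@98] asks=[-]
After op 7 [order #7] limit_buy(price=104, qty=3): fills=none; bids=[#5:3@104 #7:3@104 #6:10@98] asks=[-]
After op 8 [order #8] limit_buy(price=100, qty=7): fills=none; bids=[#5:3@104 #7:3@104 #8:7@100 #6:10@98] asks=[-]
After op 9 [order #9] limit_sell(price=103, qty=2): fills=#5x#9:2@104; bids=[#5:1@104 #7:3@104 #8:7@100 #6:10@98] asks=[-]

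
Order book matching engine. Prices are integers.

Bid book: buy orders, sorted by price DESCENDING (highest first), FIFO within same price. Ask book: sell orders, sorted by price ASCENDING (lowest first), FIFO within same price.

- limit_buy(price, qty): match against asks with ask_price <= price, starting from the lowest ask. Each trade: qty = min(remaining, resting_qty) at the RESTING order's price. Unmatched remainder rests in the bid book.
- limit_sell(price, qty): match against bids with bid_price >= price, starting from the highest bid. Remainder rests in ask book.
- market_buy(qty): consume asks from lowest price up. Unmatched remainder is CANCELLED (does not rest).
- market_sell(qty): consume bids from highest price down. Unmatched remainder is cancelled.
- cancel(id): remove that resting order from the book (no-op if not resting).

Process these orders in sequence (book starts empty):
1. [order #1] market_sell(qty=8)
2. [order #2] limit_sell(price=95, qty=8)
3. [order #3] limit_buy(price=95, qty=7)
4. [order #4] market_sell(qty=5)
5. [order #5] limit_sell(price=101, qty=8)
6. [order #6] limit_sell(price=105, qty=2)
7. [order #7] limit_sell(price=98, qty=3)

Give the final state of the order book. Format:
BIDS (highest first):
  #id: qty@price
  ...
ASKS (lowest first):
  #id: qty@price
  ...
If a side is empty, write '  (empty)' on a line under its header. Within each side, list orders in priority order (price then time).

After op 1 [order #1] market_sell(qty=8): fills=none; bids=[-] asks=[-]
After op 2 [order #2] limit_sell(price=95, qty=8): fills=none; bids=[-] asks=[#2:8@95]
After op 3 [order #3] limit_buy(price=95, qty=7): fills=#3x#2:7@95; bids=[-] asks=[#2:1@95]
After op 4 [order #4] market_sell(qty=5): fills=none; bids=[-] asks=[#2:1@95]
After op 5 [order #5] limit_sell(price=101, qty=8): fills=none; bids=[-] asks=[#2:1@95 #5:8@101]
After op 6 [order #6] limit_sell(price=105, qty=2): fills=none; bids=[-] asks=[#2:1@95 #5:8@101 #6:2@105]
After op 7 [order #7] limit_sell(price=98, qty=3): fills=none; bids=[-] asks=[#2:1@95 #7:3@98 #5:8@101 #6:2@105]

Answer: BIDS (highest first):
  (empty)
ASKS (lowest first):
  #2: 1@95
  #7: 3@98
  #5: 8@101
  #6: 2@105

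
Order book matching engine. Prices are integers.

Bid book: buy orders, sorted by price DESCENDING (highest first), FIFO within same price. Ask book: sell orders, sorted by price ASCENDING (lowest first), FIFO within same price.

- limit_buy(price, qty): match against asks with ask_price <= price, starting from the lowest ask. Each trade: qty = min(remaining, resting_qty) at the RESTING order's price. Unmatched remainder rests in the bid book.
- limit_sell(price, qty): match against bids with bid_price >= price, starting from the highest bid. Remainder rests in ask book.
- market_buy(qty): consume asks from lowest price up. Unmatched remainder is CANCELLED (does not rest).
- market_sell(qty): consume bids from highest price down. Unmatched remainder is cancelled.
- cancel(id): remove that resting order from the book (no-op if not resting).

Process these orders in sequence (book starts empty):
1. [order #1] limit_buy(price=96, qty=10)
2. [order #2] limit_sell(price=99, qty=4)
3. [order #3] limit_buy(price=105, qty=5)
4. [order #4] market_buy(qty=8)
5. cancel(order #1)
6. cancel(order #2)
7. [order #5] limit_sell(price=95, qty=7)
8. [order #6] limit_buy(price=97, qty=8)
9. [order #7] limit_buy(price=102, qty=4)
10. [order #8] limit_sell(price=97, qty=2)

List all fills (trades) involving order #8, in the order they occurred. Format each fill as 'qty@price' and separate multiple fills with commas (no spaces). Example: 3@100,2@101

After op 1 [order #1] limit_buy(price=96, qty=10): fills=none; bids=[#1:10@96] asks=[-]
After op 2 [order #2] limit_sell(price=99, qty=4): fills=none; bids=[#1:10@96] asks=[#2:4@99]
After op 3 [order #3] limit_buy(price=105, qty=5): fills=#3x#2:4@99; bids=[#3:1@105 #1:10@96] asks=[-]
After op 4 [order #4] market_buy(qty=8): fills=none; bids=[#3:1@105 #1:10@96] asks=[-]
After op 5 cancel(order #1): fills=none; bids=[#3:1@105] asks=[-]
After op 6 cancel(order #2): fills=none; bids=[#3:1@105] asks=[-]
After op 7 [order #5] limit_sell(price=95, qty=7): fills=#3x#5:1@105; bids=[-] asks=[#5:6@95]
After op 8 [order #6] limit_buy(price=97, qty=8): fills=#6x#5:6@95; bids=[#6:2@97] asks=[-]
After op 9 [order #7] limit_buy(price=102, qty=4): fills=none; bids=[#7:4@102 #6:2@97] asks=[-]
After op 10 [order #8] limit_sell(price=97, qty=2): fills=#7x#8:2@102; bids=[#7:2@102 #6:2@97] asks=[-]

Answer: 2@102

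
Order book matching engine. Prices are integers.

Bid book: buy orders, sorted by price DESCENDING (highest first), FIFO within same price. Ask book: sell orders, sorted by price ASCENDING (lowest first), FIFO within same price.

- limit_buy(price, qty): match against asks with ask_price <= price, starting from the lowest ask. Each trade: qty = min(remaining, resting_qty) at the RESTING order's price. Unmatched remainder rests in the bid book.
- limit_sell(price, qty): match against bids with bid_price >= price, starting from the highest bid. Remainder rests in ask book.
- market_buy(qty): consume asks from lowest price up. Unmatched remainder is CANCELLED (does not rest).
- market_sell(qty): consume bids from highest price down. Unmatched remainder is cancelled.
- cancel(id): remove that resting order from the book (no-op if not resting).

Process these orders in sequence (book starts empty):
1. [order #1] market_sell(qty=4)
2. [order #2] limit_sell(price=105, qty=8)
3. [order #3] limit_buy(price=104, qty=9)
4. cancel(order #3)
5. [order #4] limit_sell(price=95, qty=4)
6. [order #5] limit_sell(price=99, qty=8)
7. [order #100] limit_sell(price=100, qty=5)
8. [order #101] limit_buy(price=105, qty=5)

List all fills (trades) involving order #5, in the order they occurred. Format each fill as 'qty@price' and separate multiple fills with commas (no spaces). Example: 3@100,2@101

After op 1 [order #1] market_sell(qty=4): fills=none; bids=[-] asks=[-]
After op 2 [order #2] limit_sell(price=105, qty=8): fills=none; bids=[-] asks=[#2:8@105]
After op 3 [order #3] limit_buy(price=104, qty=9): fills=none; bids=[#3:9@104] asks=[#2:8@105]
After op 4 cancel(order #3): fills=none; bids=[-] asks=[#2:8@105]
After op 5 [order #4] limit_sell(price=95, qty=4): fills=none; bids=[-] asks=[#4:4@95 #2:8@105]
After op 6 [order #5] limit_sell(price=99, qty=8): fills=none; bids=[-] asks=[#4:4@95 #5:8@99 #2:8@105]
After op 7 [order #100] limit_sell(price=100, qty=5): fills=none; bids=[-] asks=[#4:4@95 #5:8@99 #100:5@100 #2:8@105]
After op 8 [order #101] limit_buy(price=105, qty=5): fills=#101x#4:4@95 #101x#5:1@99; bids=[-] asks=[#5:7@99 #100:5@100 #2:8@105]

Answer: 1@99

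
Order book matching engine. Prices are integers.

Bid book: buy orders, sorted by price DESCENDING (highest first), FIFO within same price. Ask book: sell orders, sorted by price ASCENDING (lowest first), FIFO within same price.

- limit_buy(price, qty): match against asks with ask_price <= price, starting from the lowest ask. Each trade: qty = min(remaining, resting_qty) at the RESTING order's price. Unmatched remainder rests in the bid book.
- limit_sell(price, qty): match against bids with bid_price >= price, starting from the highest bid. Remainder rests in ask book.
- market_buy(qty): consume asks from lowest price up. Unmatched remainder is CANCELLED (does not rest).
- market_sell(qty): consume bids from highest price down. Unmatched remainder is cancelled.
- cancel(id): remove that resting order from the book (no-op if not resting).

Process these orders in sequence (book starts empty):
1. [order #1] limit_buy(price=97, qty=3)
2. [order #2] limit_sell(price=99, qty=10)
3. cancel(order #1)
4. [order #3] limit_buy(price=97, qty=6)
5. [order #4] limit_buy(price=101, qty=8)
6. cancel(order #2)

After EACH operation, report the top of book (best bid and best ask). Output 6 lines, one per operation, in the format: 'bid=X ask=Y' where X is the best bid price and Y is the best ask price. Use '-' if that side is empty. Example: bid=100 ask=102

Answer: bid=97 ask=-
bid=97 ask=99
bid=- ask=99
bid=97 ask=99
bid=97 ask=99
bid=97 ask=-

Derivation:
After op 1 [order #1] limit_buy(price=97, qty=3): fills=none; bids=[#1:3@97] asks=[-]
After op 2 [order #2] limit_sell(price=99, qty=10): fills=none; bids=[#1:3@97] asks=[#2:10@99]
After op 3 cancel(order #1): fills=none; bids=[-] asks=[#2:10@99]
After op 4 [order #3] limit_buy(price=97, qty=6): fills=none; bids=[#3:6@97] asks=[#2:10@99]
After op 5 [order #4] limit_buy(price=101, qty=8): fills=#4x#2:8@99; bids=[#3:6@97] asks=[#2:2@99]
After op 6 cancel(order #2): fills=none; bids=[#3:6@97] asks=[-]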